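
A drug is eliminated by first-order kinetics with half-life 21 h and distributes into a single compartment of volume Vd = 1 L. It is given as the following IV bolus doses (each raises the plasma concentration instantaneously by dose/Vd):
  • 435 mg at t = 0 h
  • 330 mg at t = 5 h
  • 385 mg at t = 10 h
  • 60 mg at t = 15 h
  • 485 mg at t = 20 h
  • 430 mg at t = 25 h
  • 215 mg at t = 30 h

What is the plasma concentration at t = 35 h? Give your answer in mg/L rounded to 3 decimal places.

k = ln 2 / 21 = 0.03301 per h
Dose 1 (435 mg at t=0 h): 435·exp(−0.03301·35) = 137.016 mg/L
Dose 2 (330 mg at t=5 h): 330·exp(−0.03301·30) = 122.595 mg/L
Dose 3 (385 mg at t=10 h): 385·exp(−0.03301·25) = 168.691 mg/L
Dose 4 (60 mg at t=15 h): 60·exp(−0.03301·20) = 31.007 mg/L
Dose 5 (485 mg at t=20 h): 485·exp(−0.03301·15) = 295.611 mg/L
Dose 6 (430 mg at t=25 h): 430·exp(−0.03301·10) = 309.116 mg/L
Dose 7 (215 mg at t=30 h): 215·exp(−0.03301·5) = 182.291 mg/L
C(35) = 137.016 + 122.595 + 168.691 + 31.007 + 295.611 + 309.116 + 182.291 = 1246.326 mg/L

1246.326 mg/L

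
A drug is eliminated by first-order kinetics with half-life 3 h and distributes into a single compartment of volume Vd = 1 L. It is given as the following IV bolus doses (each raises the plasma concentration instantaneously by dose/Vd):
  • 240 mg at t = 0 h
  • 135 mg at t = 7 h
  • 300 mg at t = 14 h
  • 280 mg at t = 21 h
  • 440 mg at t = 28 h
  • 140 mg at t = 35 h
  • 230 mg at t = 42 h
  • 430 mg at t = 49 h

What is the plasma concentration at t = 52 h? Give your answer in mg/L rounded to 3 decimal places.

242.562 mg/L

k = ln 2 / 3 = 0.23105 per h
Dose 1 (240 mg at t=0 h): 240·exp(−0.23105·52) = 0.001 mg/L
Dose 2 (135 mg at t=7 h): 135·exp(−0.23105·45) = 0.004 mg/L
Dose 3 (300 mg at t=14 h): 300·exp(−0.23105·38) = 0.046 mg/L
Dose 4 (280 mg at t=21 h): 280·exp(−0.23105·31) = 0.217 mg/L
Dose 5 (440 mg at t=28 h): 440·exp(−0.23105·24) = 1.719 mg/L
Dose 6 (140 mg at t=35 h): 140·exp(−0.23105·17) = 2.756 mg/L
Dose 7 (230 mg at t=42 h): 230·exp(−0.23105·10) = 22.819 mg/L
Dose 8 (430 mg at t=49 h): 430·exp(−0.23105·3) = 215.000 mg/L
C(52) = 0.001 + 0.004 + 0.046 + 0.217 + 1.719 + 2.756 + 22.819 + 215.000 = 242.562 mg/L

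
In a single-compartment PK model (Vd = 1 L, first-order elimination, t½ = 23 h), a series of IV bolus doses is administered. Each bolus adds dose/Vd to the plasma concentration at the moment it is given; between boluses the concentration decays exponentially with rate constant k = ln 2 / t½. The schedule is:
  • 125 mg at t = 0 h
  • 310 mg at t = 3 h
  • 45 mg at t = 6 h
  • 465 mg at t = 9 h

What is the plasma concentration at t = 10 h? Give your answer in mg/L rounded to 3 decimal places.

834.601 mg/L

k = ln 2 / 23 = 0.03014 per h
Dose 1 (125 mg at t=0 h): 125·exp(−0.03014·10) = 92.476 mg/L
Dose 2 (310 mg at t=3 h): 310·exp(−0.03014·7) = 251.041 mg/L
Dose 3 (45 mg at t=6 h): 45·exp(−0.03014·4) = 39.890 mg/L
Dose 4 (465 mg at t=9 h): 465·exp(−0.03014·1) = 451.195 mg/L
C(10) = 92.476 + 251.041 + 39.890 + 451.195 = 834.601 mg/L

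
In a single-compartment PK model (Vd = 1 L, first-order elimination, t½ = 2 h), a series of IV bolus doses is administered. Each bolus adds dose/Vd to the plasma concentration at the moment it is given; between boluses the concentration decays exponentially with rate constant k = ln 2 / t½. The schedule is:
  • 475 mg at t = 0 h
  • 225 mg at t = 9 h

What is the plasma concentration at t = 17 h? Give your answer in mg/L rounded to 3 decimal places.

k = ln 2 / 2 = 0.34657 per h
Dose 1 (475 mg at t=0 h): 475·exp(−0.34657·17) = 1.312 mg/L
Dose 2 (225 mg at t=9 h): 225·exp(−0.34657·8) = 14.062 mg/L
C(17) = 1.312 + 14.062 = 15.375 mg/L

15.375 mg/L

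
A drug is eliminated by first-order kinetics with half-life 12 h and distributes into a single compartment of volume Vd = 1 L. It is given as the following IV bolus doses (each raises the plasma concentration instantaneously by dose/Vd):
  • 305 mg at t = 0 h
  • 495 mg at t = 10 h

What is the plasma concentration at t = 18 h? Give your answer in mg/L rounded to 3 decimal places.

419.664 mg/L

k = ln 2 / 12 = 0.05776 per h
Dose 1 (305 mg at t=0 h): 305·exp(−0.05776·18) = 107.834 mg/L
Dose 2 (495 mg at t=10 h): 495·exp(−0.05776·8) = 311.830 mg/L
C(18) = 107.834 + 311.830 = 419.664 mg/L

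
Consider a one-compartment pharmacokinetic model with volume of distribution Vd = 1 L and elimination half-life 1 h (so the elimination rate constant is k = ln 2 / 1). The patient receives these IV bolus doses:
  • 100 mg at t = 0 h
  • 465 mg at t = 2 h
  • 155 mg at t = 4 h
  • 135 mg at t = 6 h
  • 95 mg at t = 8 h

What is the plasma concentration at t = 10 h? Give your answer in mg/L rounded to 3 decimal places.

36.523 mg/L

k = ln 2 / 1 = 0.69315 per h
Dose 1 (100 mg at t=0 h): 100·exp(−0.69315·10) = 0.098 mg/L
Dose 2 (465 mg at t=2 h): 465·exp(−0.69315·8) = 1.816 mg/L
Dose 3 (155 mg at t=4 h): 155·exp(−0.69315·6) = 2.422 mg/L
Dose 4 (135 mg at t=6 h): 135·exp(−0.69315·4) = 8.438 mg/L
Dose 5 (95 mg at t=8 h): 95·exp(−0.69315·2) = 23.750 mg/L
C(10) = 0.098 + 1.816 + 2.422 + 8.438 + 23.750 = 36.523 mg/L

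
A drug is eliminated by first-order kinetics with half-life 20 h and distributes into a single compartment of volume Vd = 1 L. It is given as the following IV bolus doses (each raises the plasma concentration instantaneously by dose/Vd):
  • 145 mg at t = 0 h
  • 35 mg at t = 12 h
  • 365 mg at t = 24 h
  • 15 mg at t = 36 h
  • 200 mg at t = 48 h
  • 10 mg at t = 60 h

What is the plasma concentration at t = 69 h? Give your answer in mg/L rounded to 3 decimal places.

k = ln 2 / 20 = 0.03466 per h
Dose 1 (145 mg at t=0 h): 145·exp(−0.03466·69) = 13.268 mg/L
Dose 2 (35 mg at t=12 h): 35·exp(−0.03466·57) = 4.854 mg/L
Dose 3 (365 mg at t=24 h): 365·exp(−0.03466·45) = 76.732 mg/L
Dose 4 (15 mg at t=36 h): 15·exp(−0.03466·33) = 4.780 mg/L
Dose 5 (200 mg at t=48 h): 200·exp(−0.03466·21) = 96.594 mg/L
Dose 6 (10 mg at t=60 h): 10·exp(−0.03466·9) = 7.320 mg/L
C(69) = 13.268 + 4.854 + 76.732 + 4.780 + 96.594 + 7.320 = 203.548 mg/L

203.548 mg/L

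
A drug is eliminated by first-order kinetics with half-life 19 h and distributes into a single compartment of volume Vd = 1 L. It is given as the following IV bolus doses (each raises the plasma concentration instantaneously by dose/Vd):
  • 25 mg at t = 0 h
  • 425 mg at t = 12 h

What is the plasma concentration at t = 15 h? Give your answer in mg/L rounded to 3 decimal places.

k = ln 2 / 19 = 0.03648 per h
Dose 1 (25 mg at t=0 h): 25·exp(−0.03648·15) = 14.464 mg/L
Dose 2 (425 mg at t=12 h): 425·exp(−0.03648·3) = 380.941 mg/L
C(15) = 14.464 + 380.941 = 395.405 mg/L

395.405 mg/L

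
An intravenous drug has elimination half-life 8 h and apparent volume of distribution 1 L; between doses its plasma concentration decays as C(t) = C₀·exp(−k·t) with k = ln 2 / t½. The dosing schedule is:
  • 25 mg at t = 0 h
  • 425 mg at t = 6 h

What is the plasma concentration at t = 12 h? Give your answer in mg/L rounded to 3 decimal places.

261.545 mg/L

k = ln 2 / 8 = 0.08664 per h
Dose 1 (25 mg at t=0 h): 25·exp(−0.08664·12) = 8.839 mg/L
Dose 2 (425 mg at t=6 h): 425·exp(−0.08664·6) = 252.707 mg/L
C(12) = 8.839 + 252.707 = 261.545 mg/L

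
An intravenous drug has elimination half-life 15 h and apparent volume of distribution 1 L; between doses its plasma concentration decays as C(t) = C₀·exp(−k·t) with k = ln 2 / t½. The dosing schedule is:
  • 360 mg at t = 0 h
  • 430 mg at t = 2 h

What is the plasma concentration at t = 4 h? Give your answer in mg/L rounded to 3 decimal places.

691.286 mg/L

k = ln 2 / 15 = 0.04621 per h
Dose 1 (360 mg at t=0 h): 360·exp(−0.04621·4) = 299.246 mg/L
Dose 2 (430 mg at t=2 h): 430·exp(−0.04621·2) = 392.041 mg/L
C(4) = 299.246 + 392.041 = 691.286 mg/L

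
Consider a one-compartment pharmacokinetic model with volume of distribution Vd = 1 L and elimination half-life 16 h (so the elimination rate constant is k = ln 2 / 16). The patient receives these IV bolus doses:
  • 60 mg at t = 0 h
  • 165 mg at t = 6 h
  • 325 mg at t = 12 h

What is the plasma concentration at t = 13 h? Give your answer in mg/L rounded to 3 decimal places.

k = ln 2 / 16 = 0.04332 per h
Dose 1 (60 mg at t=0 h): 60·exp(−0.04332·13) = 34.164 mg/L
Dose 2 (165 mg at t=6 h): 165·exp(−0.04332·7) = 121.838 mg/L
Dose 3 (325 mg at t=12 h): 325·exp(−0.04332·1) = 311.221 mg/L
C(13) = 34.164 + 121.838 + 311.221 = 467.223 mg/L

467.223 mg/L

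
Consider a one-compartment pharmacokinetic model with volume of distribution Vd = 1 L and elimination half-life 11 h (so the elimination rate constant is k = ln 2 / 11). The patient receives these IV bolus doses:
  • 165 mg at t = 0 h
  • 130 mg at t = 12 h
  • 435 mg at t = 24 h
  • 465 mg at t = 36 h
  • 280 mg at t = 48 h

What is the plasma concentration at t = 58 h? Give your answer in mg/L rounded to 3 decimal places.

k = ln 2 / 11 = 0.06301 per h
Dose 1 (165 mg at t=0 h): 165·exp(−0.06301·58) = 4.268 mg/L
Dose 2 (130 mg at t=12 h): 130·exp(−0.06301·46) = 7.163 mg/L
Dose 3 (435 mg at t=24 h): 435·exp(−0.06301·34) = 51.054 mg/L
Dose 4 (465 mg at t=36 h): 465·exp(−0.06301·22) = 116.250 mg/L
Dose 5 (280 mg at t=48 h): 280·exp(−0.06301·10) = 149.106 mg/L
C(58) = 4.268 + 7.163 + 51.054 + 116.250 + 149.106 = 327.841 mg/L

327.841 mg/L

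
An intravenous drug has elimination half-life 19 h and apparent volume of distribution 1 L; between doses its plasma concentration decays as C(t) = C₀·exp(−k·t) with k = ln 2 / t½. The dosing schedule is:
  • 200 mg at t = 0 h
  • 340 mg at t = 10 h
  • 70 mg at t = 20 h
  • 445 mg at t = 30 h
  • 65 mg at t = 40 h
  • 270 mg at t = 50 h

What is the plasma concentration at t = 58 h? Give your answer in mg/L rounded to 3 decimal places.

k = ln 2 / 19 = 0.03648 per h
Dose 1 (200 mg at t=0 h): 200·exp(−0.03648·58) = 24.104 mg/L
Dose 2 (340 mg at t=10 h): 340·exp(−0.03648·48) = 59.018 mg/L
Dose 3 (70 mg at t=20 h): 70·exp(−0.03648·38) = 17.500 mg/L
Dose 4 (445 mg at t=30 h): 445·exp(−0.03648·28) = 160.227 mg/L
Dose 5 (65 mg at t=40 h): 65·exp(−0.03648·18) = 33.708 mg/L
Dose 6 (270 mg at t=50 h): 270·exp(−0.03648·8) = 201.657 mg/L
C(58) = 24.104 + 59.018 + 17.500 + 160.227 + 33.708 + 201.657 = 496.214 mg/L

496.214 mg/L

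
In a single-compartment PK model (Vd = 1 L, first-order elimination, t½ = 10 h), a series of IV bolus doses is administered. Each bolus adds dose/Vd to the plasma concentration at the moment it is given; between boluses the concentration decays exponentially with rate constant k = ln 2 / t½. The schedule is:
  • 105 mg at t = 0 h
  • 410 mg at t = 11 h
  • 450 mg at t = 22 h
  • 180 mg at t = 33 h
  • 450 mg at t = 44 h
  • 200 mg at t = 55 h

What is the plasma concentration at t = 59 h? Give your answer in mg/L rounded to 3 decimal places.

391.462 mg/L

k = ln 2 / 10 = 0.06931 per h
Dose 1 (105 mg at t=0 h): 105·exp(−0.06931·59) = 1.758 mg/L
Dose 2 (410 mg at t=11 h): 410·exp(−0.06931·48) = 14.718 mg/L
Dose 3 (450 mg at t=22 h): 450·exp(−0.06931·37) = 34.626 mg/L
Dose 4 (180 mg at t=33 h): 180·exp(−0.06931·26) = 29.689 mg/L
Dose 5 (450 mg at t=44 h): 450·exp(−0.06931·15) = 159.099 mg/L
Dose 6 (200 mg at t=55 h): 200·exp(−0.06931·4) = 151.572 mg/L
C(59) = 1.758 + 14.718 + 34.626 + 29.689 + 159.099 + 151.572 = 391.462 mg/L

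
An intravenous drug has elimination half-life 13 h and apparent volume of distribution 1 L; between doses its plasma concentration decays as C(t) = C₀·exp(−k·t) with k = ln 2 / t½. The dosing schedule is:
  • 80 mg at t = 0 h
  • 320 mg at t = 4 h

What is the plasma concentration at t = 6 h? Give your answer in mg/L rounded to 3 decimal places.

k = ln 2 / 13 = 0.05332 per h
Dose 1 (80 mg at t=0 h): 80·exp(−0.05332·6) = 58.097 mg/L
Dose 2 (320 mg at t=4 h): 320·exp(−0.05332·2) = 287.632 mg/L
C(6) = 58.097 + 287.632 = 345.729 mg/L

345.729 mg/L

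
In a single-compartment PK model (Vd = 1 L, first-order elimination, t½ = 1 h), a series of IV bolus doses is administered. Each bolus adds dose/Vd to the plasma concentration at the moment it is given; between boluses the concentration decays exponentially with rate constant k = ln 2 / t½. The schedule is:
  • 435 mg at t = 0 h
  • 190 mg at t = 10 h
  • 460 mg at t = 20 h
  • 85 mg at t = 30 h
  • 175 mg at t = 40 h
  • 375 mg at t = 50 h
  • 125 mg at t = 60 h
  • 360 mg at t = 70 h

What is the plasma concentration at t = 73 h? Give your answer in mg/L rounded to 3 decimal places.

k = ln 2 / 1 = 0.69315 per h
Dose 1 (435 mg at t=0 h): 435·exp(−0.69315·73) = 0.000 mg/L
Dose 2 (190 mg at t=10 h): 190·exp(−0.69315·63) = 0.000 mg/L
Dose 3 (460 mg at t=20 h): 460·exp(−0.69315·53) = 0.000 mg/L
Dose 4 (85 mg at t=30 h): 85·exp(−0.69315·43) = 0.000 mg/L
Dose 5 (175 mg at t=40 h): 175·exp(−0.69315·33) = 0.000 mg/L
Dose 6 (375 mg at t=50 h): 375·exp(−0.69315·23) = 0.000 mg/L
Dose 7 (125 mg at t=60 h): 125·exp(−0.69315·13) = 0.015 mg/L
Dose 8 (360 mg at t=70 h): 360·exp(−0.69315·3) = 45.000 mg/L
C(73) = 0.000 + 0.000 + 0.000 + 0.000 + 0.000 + 0.000 + 0.015 + 45.000 = 45.015 mg/L

45.015 mg/L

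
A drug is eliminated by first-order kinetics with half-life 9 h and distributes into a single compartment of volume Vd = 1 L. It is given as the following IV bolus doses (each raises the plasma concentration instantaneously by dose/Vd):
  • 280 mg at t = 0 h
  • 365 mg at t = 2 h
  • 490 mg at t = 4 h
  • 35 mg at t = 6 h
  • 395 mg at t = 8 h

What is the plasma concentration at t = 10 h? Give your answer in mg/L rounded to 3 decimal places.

k = ln 2 / 9 = 0.07702 per h
Dose 1 (280 mg at t=0 h): 280·exp(−0.07702·10) = 129.622 mg/L
Dose 2 (365 mg at t=2 h): 365·exp(−0.07702·8) = 197.111 mg/L
Dose 3 (490 mg at t=4 h): 490·exp(−0.07702·6) = 308.681 mg/L
Dose 4 (35 mg at t=6 h): 35·exp(−0.07702·4) = 25.720 mg/L
Dose 5 (395 mg at t=8 h): 395·exp(−0.07702·2) = 338.611 mg/L
C(10) = 129.622 + 197.111 + 308.681 + 25.720 + 338.611 = 999.746 mg/L

999.746 mg/L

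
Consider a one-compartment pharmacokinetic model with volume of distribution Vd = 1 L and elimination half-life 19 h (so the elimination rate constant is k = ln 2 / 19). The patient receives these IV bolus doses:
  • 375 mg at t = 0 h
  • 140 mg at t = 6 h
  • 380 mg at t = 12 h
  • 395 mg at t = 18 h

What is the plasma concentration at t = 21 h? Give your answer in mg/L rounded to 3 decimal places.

k = ln 2 / 19 = 0.03648 per h
Dose 1 (375 mg at t=0 h): 375·exp(−0.03648·21) = 174.307 mg/L
Dose 2 (140 mg at t=6 h): 140·exp(−0.03648·15) = 80.998 mg/L
Dose 3 (380 mg at t=12 h): 380·exp(−0.03648·9) = 273.647 mg/L
Dose 4 (395 mg at t=18 h): 395·exp(−0.03648·3) = 354.051 mg/L
C(21) = 174.307 + 80.998 + 273.647 + 354.051 = 883.002 mg/L

883.002 mg/L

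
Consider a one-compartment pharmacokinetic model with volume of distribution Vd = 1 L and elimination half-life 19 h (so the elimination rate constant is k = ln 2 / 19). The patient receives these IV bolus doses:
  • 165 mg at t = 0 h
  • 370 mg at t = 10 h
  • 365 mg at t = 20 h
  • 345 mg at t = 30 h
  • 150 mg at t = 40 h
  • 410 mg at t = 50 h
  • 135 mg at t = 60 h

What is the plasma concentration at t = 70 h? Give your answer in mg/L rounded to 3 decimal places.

534.970 mg/L

k = ln 2 / 19 = 0.03648 per h
Dose 1 (165 mg at t=0 h): 165·exp(−0.03648·70) = 12.836 mg/L
Dose 2 (370 mg at t=10 h): 370·exp(−0.03648·60) = 41.455 mg/L
Dose 3 (365 mg at t=20 h): 365·exp(−0.03648·50) = 58.899 mg/L
Dose 4 (345 mg at t=30 h): 345·exp(−0.03648·40) = 80.181 mg/L
Dose 5 (150 mg at t=40 h): 150·exp(−0.03648·30) = 50.209 mg/L
Dose 6 (410 mg at t=50 h): 410·exp(−0.03648·20) = 197.656 mg/L
Dose 7 (135 mg at t=60 h): 135·exp(−0.03648·10) = 93.734 mg/L
C(70) = 12.836 + 41.455 + 58.899 + 80.181 + 50.209 + 197.656 + 93.734 = 534.970 mg/L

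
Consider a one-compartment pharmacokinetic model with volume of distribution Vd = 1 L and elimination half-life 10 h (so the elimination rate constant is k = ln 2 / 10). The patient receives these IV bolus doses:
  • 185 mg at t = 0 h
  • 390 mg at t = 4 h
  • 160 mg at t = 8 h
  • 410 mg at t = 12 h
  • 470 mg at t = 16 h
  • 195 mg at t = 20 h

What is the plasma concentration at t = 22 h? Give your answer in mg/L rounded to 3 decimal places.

897.731 mg/L

k = ln 2 / 10 = 0.06931 per h
Dose 1 (185 mg at t=0 h): 185·exp(−0.06931·22) = 40.263 mg/L
Dose 2 (390 mg at t=4 h): 390·exp(−0.06931·18) = 111.998 mg/L
Dose 3 (160 mg at t=8 h): 160·exp(−0.06931·14) = 60.629 mg/L
Dose 4 (410 mg at t=12 h): 410·exp(−0.06931·10) = 205.000 mg/L
Dose 5 (470 mg at t=16 h): 470·exp(−0.06931·6) = 310.084 mg/L
Dose 6 (195 mg at t=20 h): 195·exp(−0.06931·2) = 169.757 mg/L
C(22) = 40.263 + 111.998 + 60.629 + 205.000 + 310.084 + 169.757 = 897.731 mg/L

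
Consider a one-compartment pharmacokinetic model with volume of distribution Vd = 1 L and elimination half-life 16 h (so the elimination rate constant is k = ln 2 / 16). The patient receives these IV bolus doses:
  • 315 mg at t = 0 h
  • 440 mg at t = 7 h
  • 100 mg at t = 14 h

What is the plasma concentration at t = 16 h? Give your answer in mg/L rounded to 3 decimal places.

547.137 mg/L

k = ln 2 / 16 = 0.04332 per h
Dose 1 (315 mg at t=0 h): 315·exp(−0.04332·16) = 157.500 mg/L
Dose 2 (440 mg at t=7 h): 440·exp(−0.04332·9) = 297.936 mg/L
Dose 3 (100 mg at t=14 h): 100·exp(−0.04332·2) = 91.700 mg/L
C(16) = 157.500 + 297.936 + 91.700 = 547.137 mg/L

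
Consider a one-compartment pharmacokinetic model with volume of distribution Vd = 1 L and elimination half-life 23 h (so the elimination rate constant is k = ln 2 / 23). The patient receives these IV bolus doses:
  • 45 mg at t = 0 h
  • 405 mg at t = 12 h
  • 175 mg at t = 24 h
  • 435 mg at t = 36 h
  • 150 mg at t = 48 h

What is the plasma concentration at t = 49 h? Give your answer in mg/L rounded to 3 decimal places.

k = ln 2 / 23 = 0.03014 per h
Dose 1 (45 mg at t=0 h): 45·exp(−0.03014·49) = 10.278 mg/L
Dose 2 (405 mg at t=12 h): 405·exp(−0.03014·37) = 132.797 mg/L
Dose 3 (175 mg at t=24 h): 175·exp(−0.03014·25) = 82.382 mg/L
Dose 4 (435 mg at t=36 h): 435·exp(−0.03014·13) = 293.996 mg/L
Dose 5 (150 mg at t=48 h): 150·exp(−0.03014·1) = 145.547 mg/L
C(49) = 10.278 + 132.797 + 82.382 + 293.996 + 145.547 = 665.000 mg/L

665.000 mg/L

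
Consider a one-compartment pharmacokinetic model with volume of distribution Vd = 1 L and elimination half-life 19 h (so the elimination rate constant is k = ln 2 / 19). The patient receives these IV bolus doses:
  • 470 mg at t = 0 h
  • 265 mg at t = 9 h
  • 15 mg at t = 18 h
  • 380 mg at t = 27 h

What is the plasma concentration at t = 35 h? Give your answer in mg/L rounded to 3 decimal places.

525.610 mg/L

k = ln 2 / 19 = 0.03648 per h
Dose 1 (470 mg at t=0 h): 470·exp(−0.03648·35) = 131.090 mg/L
Dose 2 (265 mg at t=9 h): 265·exp(−0.03648·26) = 102.638 mg/L
Dose 3 (15 mg at t=18 h): 15·exp(−0.03648·17) = 8.068 mg/L
Dose 4 (380 mg at t=27 h): 380·exp(−0.03648·8) = 283.814 mg/L
C(35) = 131.090 + 102.638 + 8.068 + 283.814 = 525.610 mg/L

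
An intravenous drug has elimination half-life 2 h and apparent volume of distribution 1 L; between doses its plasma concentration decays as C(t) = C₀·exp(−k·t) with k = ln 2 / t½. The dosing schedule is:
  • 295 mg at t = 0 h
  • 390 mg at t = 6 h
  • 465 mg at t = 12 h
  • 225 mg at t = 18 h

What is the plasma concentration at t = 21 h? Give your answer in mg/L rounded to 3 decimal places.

k = ln 2 / 2 = 0.34657 per h
Dose 1 (295 mg at t=0 h): 295·exp(−0.34657·21) = 0.204 mg/L
Dose 2 (390 mg at t=6 h): 390·exp(−0.34657·15) = 2.154 mg/L
Dose 3 (465 mg at t=12 h): 465·exp(−0.34657·9) = 20.550 mg/L
Dose 4 (225 mg at t=18 h): 225·exp(−0.34657·3) = 79.550 mg/L
C(21) = 0.204 + 2.154 + 20.550 + 79.550 = 102.458 mg/L

102.458 mg/L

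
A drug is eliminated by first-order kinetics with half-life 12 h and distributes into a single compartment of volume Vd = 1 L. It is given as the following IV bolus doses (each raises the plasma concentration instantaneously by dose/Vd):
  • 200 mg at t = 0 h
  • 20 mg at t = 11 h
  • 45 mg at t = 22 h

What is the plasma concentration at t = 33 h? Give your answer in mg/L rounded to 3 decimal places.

k = ln 2 / 12 = 0.05776 per h
Dose 1 (200 mg at t=0 h): 200·exp(−0.05776·33) = 29.730 mg/L
Dose 2 (20 mg at t=11 h): 20·exp(−0.05776·22) = 5.612 mg/L
Dose 3 (45 mg at t=22 h): 45·exp(−0.05776·11) = 23.838 mg/L
C(33) = 29.730 + 5.612 + 23.838 = 59.180 mg/L

59.180 mg/L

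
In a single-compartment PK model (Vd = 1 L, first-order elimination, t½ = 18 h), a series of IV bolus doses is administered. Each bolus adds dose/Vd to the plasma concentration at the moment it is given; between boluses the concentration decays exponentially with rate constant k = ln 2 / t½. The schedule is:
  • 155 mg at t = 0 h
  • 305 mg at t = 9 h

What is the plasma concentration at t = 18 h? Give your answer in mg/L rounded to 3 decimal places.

293.168 mg/L

k = ln 2 / 18 = 0.03851 per h
Dose 1 (155 mg at t=0 h): 155·exp(−0.03851·18) = 77.500 mg/L
Dose 2 (305 mg at t=9 h): 305·exp(−0.03851·9) = 215.668 mg/L
C(18) = 77.500 + 215.668 = 293.168 mg/L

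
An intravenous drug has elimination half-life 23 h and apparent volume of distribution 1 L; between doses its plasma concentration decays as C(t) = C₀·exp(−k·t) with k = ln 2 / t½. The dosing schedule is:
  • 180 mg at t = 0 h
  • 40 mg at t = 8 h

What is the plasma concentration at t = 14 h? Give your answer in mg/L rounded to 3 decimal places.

151.425 mg/L

k = ln 2 / 23 = 0.03014 per h
Dose 1 (180 mg at t=0 h): 180·exp(−0.03014·14) = 118.042 mg/L
Dose 2 (40 mg at t=8 h): 40·exp(−0.03014·6) = 33.383 mg/L
C(14) = 118.042 + 33.383 = 151.425 mg/L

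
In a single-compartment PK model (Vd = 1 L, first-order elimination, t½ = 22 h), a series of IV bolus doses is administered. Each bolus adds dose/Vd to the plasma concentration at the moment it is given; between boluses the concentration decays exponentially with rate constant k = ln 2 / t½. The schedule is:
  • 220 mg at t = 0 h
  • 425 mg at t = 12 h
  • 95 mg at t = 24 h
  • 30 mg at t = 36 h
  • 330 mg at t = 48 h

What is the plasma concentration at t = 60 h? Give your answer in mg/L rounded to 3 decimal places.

k = ln 2 / 22 = 0.03151 per h
Dose 1 (220 mg at t=0 h): 220·exp(−0.03151·60) = 33.222 mg/L
Dose 2 (425 mg at t=12 h): 425·exp(−0.03151·48) = 93.669 mg/L
Dose 3 (95 mg at t=24 h): 95·exp(−0.03151·36) = 30.558 mg/L
Dose 4 (30 mg at t=36 h): 30·exp(−0.03151·24) = 14.084 mg/L
Dose 5 (330 mg at t=48 h): 330·exp(−0.03151·12) = 226.108 mg/L
C(60) = 33.222 + 93.669 + 30.558 + 14.084 + 226.108 = 397.642 mg/L

397.642 mg/L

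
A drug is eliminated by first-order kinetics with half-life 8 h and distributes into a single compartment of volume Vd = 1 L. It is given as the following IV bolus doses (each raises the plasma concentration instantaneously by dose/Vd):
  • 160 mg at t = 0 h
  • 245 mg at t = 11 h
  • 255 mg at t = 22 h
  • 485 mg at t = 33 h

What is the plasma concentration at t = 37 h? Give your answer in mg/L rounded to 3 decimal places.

444.703 mg/L

k = ln 2 / 8 = 0.08664 per h
Dose 1 (160 mg at t=0 h): 160·exp(−0.08664·37) = 6.484 mg/L
Dose 2 (245 mg at t=11 h): 245·exp(−0.08664·26) = 25.752 mg/L
Dose 3 (255 mg at t=22 h): 255·exp(−0.08664·15) = 69.520 mg/L
Dose 4 (485 mg at t=33 h): 485·exp(−0.08664·4) = 342.947 mg/L
C(37) = 6.484 + 25.752 + 69.520 + 342.947 = 444.703 mg/L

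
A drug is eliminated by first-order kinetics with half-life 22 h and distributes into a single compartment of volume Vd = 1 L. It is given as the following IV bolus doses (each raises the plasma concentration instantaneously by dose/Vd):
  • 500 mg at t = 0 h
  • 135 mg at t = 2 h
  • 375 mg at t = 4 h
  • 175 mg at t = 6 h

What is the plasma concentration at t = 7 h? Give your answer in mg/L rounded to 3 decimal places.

k = ln 2 / 22 = 0.03151 per h
Dose 1 (500 mg at t=0 h): 500·exp(−0.03151·7) = 401.040 mg/L
Dose 2 (135 mg at t=2 h): 135·exp(−0.03151·5) = 115.324 mg/L
Dose 3 (375 mg at t=4 h): 375·exp(−0.03151·3) = 341.179 mg/L
Dose 4 (175 mg at t=6 h): 175·exp(−0.03151·1) = 169.572 mg/L
C(7) = 401.040 + 115.324 + 341.179 + 169.572 = 1027.114 mg/L

1027.114 mg/L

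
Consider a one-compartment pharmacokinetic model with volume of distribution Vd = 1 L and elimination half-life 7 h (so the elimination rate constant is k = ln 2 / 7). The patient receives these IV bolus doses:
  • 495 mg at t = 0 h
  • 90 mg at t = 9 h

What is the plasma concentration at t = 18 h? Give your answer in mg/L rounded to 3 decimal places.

120.193 mg/L

k = ln 2 / 7 = 0.09902 per h
Dose 1 (495 mg at t=0 h): 495·exp(−0.09902·18) = 83.278 mg/L
Dose 2 (90 mg at t=9 h): 90·exp(−0.09902·9) = 36.915 mg/L
C(18) = 83.278 + 36.915 = 120.193 mg/L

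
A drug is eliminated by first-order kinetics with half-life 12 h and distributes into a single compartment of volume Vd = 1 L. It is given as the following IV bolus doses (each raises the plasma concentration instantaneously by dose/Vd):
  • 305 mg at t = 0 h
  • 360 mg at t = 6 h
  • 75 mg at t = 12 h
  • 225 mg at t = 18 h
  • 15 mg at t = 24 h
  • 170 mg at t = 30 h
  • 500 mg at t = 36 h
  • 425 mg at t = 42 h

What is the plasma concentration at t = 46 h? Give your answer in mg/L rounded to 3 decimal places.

k = ln 2 / 12 = 0.05776 per h
Dose 1 (305 mg at t=0 h): 305·exp(−0.05776·46) = 21.397 mg/L
Dose 2 (360 mg at t=6 h): 360·exp(−0.05776·40) = 35.717 mg/L
Dose 3 (75 mg at t=12 h): 75·exp(−0.05776·34) = 10.523 mg/L
Dose 4 (225 mg at t=18 h): 225·exp(−0.05776·28) = 44.646 mg/L
Dose 5 (15 mg at t=24 h): 15·exp(−0.05776·22) = 4.209 mg/L
Dose 6 (170 mg at t=30 h): 170·exp(−0.05776·16) = 67.465 mg/L
Dose 7 (500 mg at t=36 h): 500·exp(−0.05776·10) = 280.616 mg/L
Dose 8 (425 mg at t=42 h): 425·exp(−0.05776·4) = 337.323 mg/L
C(46) = 21.397 + 35.717 + 10.523 + 44.646 + 4.209 + 67.465 + 280.616 + 337.323 = 801.894 mg/L

801.894 mg/L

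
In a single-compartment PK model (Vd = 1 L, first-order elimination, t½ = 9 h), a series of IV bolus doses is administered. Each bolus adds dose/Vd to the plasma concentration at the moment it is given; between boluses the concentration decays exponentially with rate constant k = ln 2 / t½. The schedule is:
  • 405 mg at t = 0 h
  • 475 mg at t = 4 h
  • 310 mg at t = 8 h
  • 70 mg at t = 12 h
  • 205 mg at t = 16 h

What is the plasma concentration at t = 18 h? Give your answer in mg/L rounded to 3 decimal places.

k = ln 2 / 9 = 0.07702 per h
Dose 1 (405 mg at t=0 h): 405·exp(−0.07702·18) = 101.250 mg/L
Dose 2 (475 mg at t=4 h): 475·exp(−0.07702·14) = 161.594 mg/L
Dose 3 (310 mg at t=8 h): 310·exp(−0.07702·10) = 143.511 mg/L
Dose 4 (70 mg at t=12 h): 70·exp(−0.07702·6) = 44.097 mg/L
Dose 5 (205 mg at t=16 h): 205·exp(−0.07702·2) = 175.735 mg/L
C(18) = 101.250 + 161.594 + 143.511 + 44.097 + 175.735 = 626.187 mg/L

626.187 mg/L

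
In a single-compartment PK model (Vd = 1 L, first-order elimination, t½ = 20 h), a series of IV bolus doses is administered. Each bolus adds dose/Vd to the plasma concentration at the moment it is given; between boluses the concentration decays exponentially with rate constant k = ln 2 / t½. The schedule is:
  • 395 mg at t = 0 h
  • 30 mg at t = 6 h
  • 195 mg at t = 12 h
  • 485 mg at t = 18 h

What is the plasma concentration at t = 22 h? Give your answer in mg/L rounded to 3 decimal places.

k = ln 2 / 20 = 0.03466 per h
Dose 1 (395 mg at t=0 h): 395·exp(−0.03466·22) = 184.274 mg/L
Dose 2 (30 mg at t=6 h): 30·exp(−0.03466·16) = 17.230 mg/L
Dose 3 (195 mg at t=12 h): 195·exp(−0.03466·10) = 137.886 mg/L
Dose 4 (485 mg at t=18 h): 485·exp(−0.03466·4) = 422.217 mg/L
C(22) = 184.274 + 17.230 + 137.886 + 422.217 = 761.607 mg/L

761.607 mg/L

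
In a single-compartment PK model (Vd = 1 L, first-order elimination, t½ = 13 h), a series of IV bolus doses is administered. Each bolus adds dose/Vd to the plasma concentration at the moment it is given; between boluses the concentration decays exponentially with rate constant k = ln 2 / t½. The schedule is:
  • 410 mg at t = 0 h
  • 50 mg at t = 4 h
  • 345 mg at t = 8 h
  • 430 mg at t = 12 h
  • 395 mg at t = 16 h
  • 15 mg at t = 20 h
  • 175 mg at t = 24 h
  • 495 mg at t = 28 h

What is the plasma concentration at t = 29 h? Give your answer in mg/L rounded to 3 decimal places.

1196.967 mg/L

k = ln 2 / 13 = 0.05332 per h
Dose 1 (410 mg at t=0 h): 410·exp(−0.05332·29) = 87.348 mg/L
Dose 2 (50 mg at t=4 h): 50·exp(−0.05332·25) = 13.185 mg/L
Dose 3 (345 mg at t=8 h): 345·exp(−0.05332·21) = 112.600 mg/L
Dose 4 (430 mg at t=12 h): 430·exp(−0.05332·17) = 173.706 mg/L
Dose 5 (395 mg at t=16 h): 395·exp(−0.05332·13) = 197.500 mg/L
Dose 6 (15 mg at t=20 h): 15·exp(−0.05332·9) = 9.283 mg/L
Dose 7 (175 mg at t=24 h): 175·exp(−0.05332·5) = 134.047 mg/L
Dose 8 (495 mg at t=28 h): 495·exp(−0.05332·1) = 469.298 mg/L
C(29) = 87.348 + 13.185 + 112.600 + 173.706 + 197.500 + 9.283 + 134.047 + 469.298 = 1196.967 mg/L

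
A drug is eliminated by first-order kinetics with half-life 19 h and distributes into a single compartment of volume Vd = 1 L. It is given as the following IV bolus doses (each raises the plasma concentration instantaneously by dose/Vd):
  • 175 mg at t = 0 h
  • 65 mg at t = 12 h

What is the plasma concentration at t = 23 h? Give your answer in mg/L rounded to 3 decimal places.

k = ln 2 / 19 = 0.03648 per h
Dose 1 (175 mg at t=0 h): 175·exp(−0.03648·23) = 75.619 mg/L
Dose 2 (65 mg at t=12 h): 65·exp(−0.03648·11) = 43.514 mg/L
C(23) = 75.619 + 43.514 = 119.134 mg/L

119.134 mg/L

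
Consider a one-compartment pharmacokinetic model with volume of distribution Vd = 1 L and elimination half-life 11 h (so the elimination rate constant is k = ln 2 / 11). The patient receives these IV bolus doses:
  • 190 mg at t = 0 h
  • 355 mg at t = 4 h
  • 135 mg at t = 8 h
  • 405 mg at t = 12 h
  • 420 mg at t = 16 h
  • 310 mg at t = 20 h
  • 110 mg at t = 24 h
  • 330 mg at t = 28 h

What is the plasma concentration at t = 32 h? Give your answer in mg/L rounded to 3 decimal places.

k = ln 2 / 11 = 0.06301 per h
Dose 1 (190 mg at t=0 h): 190·exp(−0.06301·32) = 25.295 mg/L
Dose 2 (355 mg at t=4 h): 355·exp(−0.06301·28) = 60.809 mg/L
Dose 3 (135 mg at t=8 h): 135·exp(−0.06301·24) = 29.754 mg/L
Dose 4 (405 mg at t=12 h): 405·exp(−0.06301·20) = 114.849 mg/L
Dose 5 (420 mg at t=16 h): 420·exp(−0.06301·16) = 153.245 mg/L
Dose 6 (310 mg at t=20 h): 310·exp(−0.06301·12) = 145.534 mg/L
Dose 7 (110 mg at t=24 h): 110·exp(−0.06301·8) = 66.445 mg/L
Dose 8 (330 mg at t=28 h): 330·exp(−0.06301·4) = 256.477 mg/L
C(32) = 25.295 + 60.809 + 29.754 + 114.849 + 153.245 + 145.534 + 66.445 + 256.477 = 852.409 mg/L

852.409 mg/L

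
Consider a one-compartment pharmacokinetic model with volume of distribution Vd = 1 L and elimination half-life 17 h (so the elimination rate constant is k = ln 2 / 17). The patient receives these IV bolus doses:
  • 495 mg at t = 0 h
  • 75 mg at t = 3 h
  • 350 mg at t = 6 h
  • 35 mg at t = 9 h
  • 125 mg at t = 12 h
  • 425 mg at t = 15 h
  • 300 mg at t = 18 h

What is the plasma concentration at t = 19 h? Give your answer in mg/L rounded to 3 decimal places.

1239.479 mg/L

k = ln 2 / 17 = 0.04077 per h
Dose 1 (495 mg at t=0 h): 495·exp(−0.04077·19) = 228.118 mg/L
Dose 2 (75 mg at t=3 h): 75·exp(−0.04077·16) = 39.061 mg/L
Dose 3 (350 mg at t=6 h): 350·exp(−0.04077·13) = 206.001 mg/L
Dose 4 (35 mg at t=9 h): 35·exp(−0.04077·10) = 23.280 mg/L
Dose 5 (125 mg at t=12 h): 125·exp(−0.04077·7) = 93.963 mg/L
Dose 6 (425 mg at t=15 h): 425·exp(−0.04077·4) = 361.043 mg/L
Dose 7 (300 mg at t=18 h): 300·exp(−0.04077·1) = 288.014 mg/L
C(19) = 228.118 + 39.061 + 206.001 + 23.280 + 93.963 + 361.043 + 288.014 = 1239.479 mg/L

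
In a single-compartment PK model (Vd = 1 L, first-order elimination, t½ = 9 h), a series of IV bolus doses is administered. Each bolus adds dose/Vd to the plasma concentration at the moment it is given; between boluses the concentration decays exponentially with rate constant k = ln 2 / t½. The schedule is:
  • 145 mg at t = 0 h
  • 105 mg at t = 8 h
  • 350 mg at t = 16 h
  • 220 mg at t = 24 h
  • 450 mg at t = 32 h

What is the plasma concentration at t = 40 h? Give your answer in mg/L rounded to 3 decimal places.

k = ln 2 / 9 = 0.07702 per h
Dose 1 (145 mg at t=0 h): 145·exp(−0.07702·40) = 6.660 mg/L
Dose 2 (105 mg at t=8 h): 105·exp(−0.07702·32) = 8.930 mg/L
Dose 3 (350 mg at t=16 h): 350·exp(−0.07702·24) = 55.122 mg/L
Dose 4 (220 mg at t=24 h): 220·exp(−0.07702·16) = 64.159 mg/L
Dose 5 (450 mg at t=32 h): 450·exp(−0.07702·8) = 243.013 mg/L
C(40) = 6.660 + 8.930 + 55.122 + 64.159 + 243.013 = 377.884 mg/L

377.884 mg/L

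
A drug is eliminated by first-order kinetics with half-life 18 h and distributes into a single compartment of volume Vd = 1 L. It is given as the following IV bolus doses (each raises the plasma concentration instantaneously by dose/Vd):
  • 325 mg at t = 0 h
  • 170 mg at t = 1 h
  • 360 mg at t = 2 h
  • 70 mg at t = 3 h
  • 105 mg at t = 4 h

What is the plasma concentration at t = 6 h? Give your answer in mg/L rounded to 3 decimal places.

866.367 mg/L

k = ln 2 / 18 = 0.03851 per h
Dose 1 (325 mg at t=0 h): 325·exp(−0.03851·6) = 257.953 mg/L
Dose 2 (170 mg at t=1 h): 170·exp(−0.03851·5) = 140.226 mg/L
Dose 3 (360 mg at t=2 h): 360·exp(−0.03851·4) = 308.608 mg/L
Dose 4 (70 mg at t=3 h): 70·exp(−0.03851·3) = 62.363 mg/L
Dose 5 (105 mg at t=4 h): 105·exp(−0.03851·2) = 97.217 mg/L
C(6) = 257.953 + 140.226 + 308.608 + 62.363 + 97.217 = 866.367 mg/L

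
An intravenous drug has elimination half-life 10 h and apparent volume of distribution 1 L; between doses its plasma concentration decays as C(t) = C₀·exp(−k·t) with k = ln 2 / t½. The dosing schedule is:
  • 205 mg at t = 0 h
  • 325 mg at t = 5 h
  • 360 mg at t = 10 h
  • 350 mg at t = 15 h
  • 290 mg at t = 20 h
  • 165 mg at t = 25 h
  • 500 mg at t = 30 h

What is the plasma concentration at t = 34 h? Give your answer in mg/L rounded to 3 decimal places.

802.188 mg/L

k = ln 2 / 10 = 0.06931 per h
Dose 1 (205 mg at t=0 h): 205·exp(−0.06931·34) = 19.420 mg/L
Dose 2 (325 mg at t=5 h): 325·exp(−0.06931·29) = 43.541 mg/L
Dose 3 (360 mg at t=10 h): 360·exp(−0.06931·24) = 68.207 mg/L
Dose 4 (350 mg at t=15 h): 350·exp(−0.06931·19) = 93.780 mg/L
Dose 5 (290 mg at t=20 h): 290·exp(−0.06931·14) = 109.889 mg/L
Dose 6 (165 mg at t=25 h): 165·exp(−0.06931·9) = 88.421 mg/L
Dose 7 (500 mg at t=30 h): 500·exp(−0.06931·4) = 378.929 mg/L
C(34) = 19.420 + 43.541 + 68.207 + 93.780 + 109.889 + 88.421 + 378.929 = 802.188 mg/L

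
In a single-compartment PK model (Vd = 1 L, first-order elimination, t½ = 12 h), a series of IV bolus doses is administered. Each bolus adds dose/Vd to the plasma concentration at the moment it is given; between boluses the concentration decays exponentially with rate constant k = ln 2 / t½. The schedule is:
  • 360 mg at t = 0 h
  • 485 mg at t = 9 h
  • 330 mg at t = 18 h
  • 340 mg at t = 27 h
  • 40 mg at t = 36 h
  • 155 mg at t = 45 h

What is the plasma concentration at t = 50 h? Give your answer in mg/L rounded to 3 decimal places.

341.426 mg/L

k = ln 2 / 12 = 0.05776 per h
Dose 1 (360 mg at t=0 h): 360·exp(−0.05776·50) = 20.045 mg/L
Dose 2 (485 mg at t=9 h): 485·exp(−0.05776·41) = 45.417 mg/L
Dose 3 (330 mg at t=18 h): 330·exp(−0.05776·32) = 51.972 mg/L
Dose 4 (340 mg at t=27 h): 340·exp(−0.05776·23) = 90.054 mg/L
Dose 5 (40 mg at t=36 h): 40·exp(−0.05776·14) = 17.818 mg/L
Dose 6 (155 mg at t=45 h): 155·exp(−0.05776·5) = 116.119 mg/L
C(50) = 20.045 + 45.417 + 51.972 + 90.054 + 17.818 + 116.119 = 341.426 mg/L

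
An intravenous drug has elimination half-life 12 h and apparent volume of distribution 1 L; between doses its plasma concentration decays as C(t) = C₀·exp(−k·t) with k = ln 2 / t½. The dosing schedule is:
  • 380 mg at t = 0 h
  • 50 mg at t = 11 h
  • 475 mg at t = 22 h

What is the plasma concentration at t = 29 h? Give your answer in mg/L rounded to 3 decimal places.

405.872 mg/L

k = ln 2 / 12 = 0.05776 per h
Dose 1 (380 mg at t=0 h): 380·exp(−0.05776·29) = 71.170 mg/L
Dose 2 (50 mg at t=11 h): 50·exp(−0.05776·18) = 17.678 mg/L
Dose 3 (475 mg at t=22 h): 475·exp(−0.05776·7) = 317.024 mg/L
C(29) = 71.170 + 17.678 + 317.024 = 405.872 mg/L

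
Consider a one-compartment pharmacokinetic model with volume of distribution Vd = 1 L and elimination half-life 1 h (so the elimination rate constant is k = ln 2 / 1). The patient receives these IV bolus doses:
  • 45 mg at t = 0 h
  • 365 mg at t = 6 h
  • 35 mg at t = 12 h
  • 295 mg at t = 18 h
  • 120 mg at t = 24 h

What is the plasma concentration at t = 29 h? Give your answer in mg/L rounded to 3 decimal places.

3.894 mg/L

k = ln 2 / 1 = 0.69315 per h
Dose 1 (45 mg at t=0 h): 45·exp(−0.69315·29) = 0.000 mg/L
Dose 2 (365 mg at t=6 h): 365·exp(−0.69315·23) = 0.000 mg/L
Dose 3 (35 mg at t=12 h): 35·exp(−0.69315·17) = 0.000 mg/L
Dose 4 (295 mg at t=18 h): 295·exp(−0.69315·11) = 0.144 mg/L
Dose 5 (120 mg at t=24 h): 120·exp(−0.69315·5) = 3.750 mg/L
C(29) = 0.000 + 0.000 + 0.000 + 0.144 + 3.750 = 3.894 mg/L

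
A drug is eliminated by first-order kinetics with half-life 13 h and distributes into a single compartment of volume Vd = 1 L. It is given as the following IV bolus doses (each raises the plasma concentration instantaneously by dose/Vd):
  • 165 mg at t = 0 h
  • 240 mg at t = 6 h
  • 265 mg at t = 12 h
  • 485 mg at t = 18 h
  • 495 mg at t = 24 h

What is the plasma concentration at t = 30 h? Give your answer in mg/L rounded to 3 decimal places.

816.827 mg/L

k = ln 2 / 13 = 0.05332 per h
Dose 1 (165 mg at t=0 h): 165·exp(−0.05332·30) = 33.327 mg/L
Dose 2 (240 mg at t=6 h): 240·exp(−0.05332·24) = 66.752 mg/L
Dose 3 (265 mg at t=12 h): 265·exp(−0.05332·18) = 101.493 mg/L
Dose 4 (485 mg at t=18 h): 485·exp(−0.05332·12) = 255.781 mg/L
Dose 5 (495 mg at t=24 h): 495·exp(−0.05332·6) = 359.475 mg/L
C(30) = 33.327 + 66.752 + 101.493 + 255.781 + 359.475 = 816.827 mg/L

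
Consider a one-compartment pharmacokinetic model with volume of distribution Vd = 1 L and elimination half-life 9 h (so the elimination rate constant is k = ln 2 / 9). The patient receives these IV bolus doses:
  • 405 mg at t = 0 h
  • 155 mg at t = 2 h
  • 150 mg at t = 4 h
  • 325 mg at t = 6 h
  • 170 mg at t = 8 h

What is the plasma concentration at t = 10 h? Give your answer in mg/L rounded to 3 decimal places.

750.252 mg/L

k = ln 2 / 9 = 0.07702 per h
Dose 1 (405 mg at t=0 h): 405·exp(−0.07702·10) = 187.490 mg/L
Dose 2 (155 mg at t=2 h): 155·exp(−0.07702·8) = 83.705 mg/L
Dose 3 (150 mg at t=4 h): 150·exp(−0.07702·6) = 94.494 mg/L
Dose 4 (325 mg at t=6 h): 325·exp(−0.07702·4) = 238.832 mg/L
Dose 5 (170 mg at t=8 h): 170·exp(−0.07702·2) = 145.731 mg/L
C(10) = 187.490 + 83.705 + 94.494 + 238.832 + 145.731 = 750.252 mg/L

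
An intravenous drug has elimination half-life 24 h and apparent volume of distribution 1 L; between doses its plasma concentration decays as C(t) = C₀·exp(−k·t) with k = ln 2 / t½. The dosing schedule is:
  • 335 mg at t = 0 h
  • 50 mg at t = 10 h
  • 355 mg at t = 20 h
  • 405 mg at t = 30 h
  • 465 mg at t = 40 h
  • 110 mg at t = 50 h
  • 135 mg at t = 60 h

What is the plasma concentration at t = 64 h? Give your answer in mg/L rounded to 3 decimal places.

740.780 mg/L

k = ln 2 / 24 = 0.02888 per h
Dose 1 (335 mg at t=0 h): 335·exp(−0.02888·64) = 52.759 mg/L
Dose 2 (50 mg at t=10 h): 50·exp(−0.02888·54) = 10.511 mg/L
Dose 3 (355 mg at t=20 h): 355·exp(−0.02888·44) = 99.619 mg/L
Dose 4 (405 mg at t=30 h): 405·exp(−0.02888·34) = 151.704 mg/L
Dose 5 (465 mg at t=40 h): 465·exp(−0.02888·24) = 232.500 mg/L
Dose 6 (110 mg at t=50 h): 110·exp(−0.02888·14) = 73.416 mg/L
Dose 7 (135 mg at t=60 h): 135·exp(−0.02888·4) = 120.271 mg/L
C(64) = 52.759 + 10.511 + 99.619 + 151.704 + 232.500 + 73.416 + 120.271 = 740.780 mg/L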